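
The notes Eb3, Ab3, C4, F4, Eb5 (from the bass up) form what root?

F

The distinct letter names are Eb, Ab, C, F. Arranged as a stack of thirds they read F–Ab–C–Eb, so F is the root (an F minor seventh chord).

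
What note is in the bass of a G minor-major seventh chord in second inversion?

In second inversion the fifth is lowest. For G minor-major seventh (G–Bb–D–F#) that is D.

D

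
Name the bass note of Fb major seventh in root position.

Fb

Fb major seventh is Fb–Ab–Cb–Eb. Root position places the root in the bass: Fb.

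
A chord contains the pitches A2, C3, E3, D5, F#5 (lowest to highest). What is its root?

D

The distinct letter names are A, C, E, D, F#. Arranged as a stack of thirds they read D–F#–A–C–E, so D is the root (a D dominant ninth chord).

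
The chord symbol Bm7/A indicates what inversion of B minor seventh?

Bm7/A means B minor seventh with A in the bass. A is the seventh of B minor seventh (B–D–F#–A), so this is third inversion.

third inversion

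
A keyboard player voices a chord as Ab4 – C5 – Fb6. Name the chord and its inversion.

Fb augmented, first inversion

Reducing to letter names: Ab, C, Fb. These stack in thirds as Fb–Ab–C — an Fb augmented triad.
The lowest note is Ab, the third of the chord, so this is first inversion (figured bass 6).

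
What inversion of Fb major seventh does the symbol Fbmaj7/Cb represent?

second inversion

Fbmaj7/Cb means Fb major seventh with Cb in the bass. Cb is the fifth of Fb major seventh (Fb–Ab–Cb–Eb), so this is second inversion.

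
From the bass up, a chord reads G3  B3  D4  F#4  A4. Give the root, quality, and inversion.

The pitch classes G, B, D, F#, A arrange in thirds as G–B–D–F#–A: a G major ninth chord.
G is the root of G major ninth; root in the bass means root position.

G major ninth, root position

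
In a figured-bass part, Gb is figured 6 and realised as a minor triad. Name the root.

The figures 6 mean the third of the chord is in the bass. If Gb is the third of a minor triad, the root is Eb (chord tones Eb–Gb–Bb).

Eb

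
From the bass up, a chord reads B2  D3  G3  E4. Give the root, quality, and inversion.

E minor seventh, second inversion

The pitch classes B, D, G, E arrange in thirds as E–G–B–D: an E minor seventh chord.
The lowest note is B, the fifth of the chord, so this is second inversion (figured bass 4/3).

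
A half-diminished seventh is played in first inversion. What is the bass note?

C

In first inversion the third is lowest. For A half-diminished seventh (A–C–Eb–G) that is C.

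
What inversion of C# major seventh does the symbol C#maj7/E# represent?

first inversion

C#maj7/E# means C# major seventh with E# in the bass. E# is the third of C# major seventh (C#–E#–G#–B#), so this is first inversion.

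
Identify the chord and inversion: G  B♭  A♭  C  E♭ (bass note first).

Reducing to letter names: G, Bb, Ab, C, Eb. These stack in thirds as Ab–C–Eb–G–Bb — an Ab major ninth chord.
The lowest note is G, the seventh of the chord, so this is third inversion.

Ab major ninth, third inversion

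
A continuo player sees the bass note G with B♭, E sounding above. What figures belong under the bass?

6

The notes G, Bb, E stack in thirds as E–G–Bb — an E diminished triad. The bass G is the third, so this is first inversion: figured 6.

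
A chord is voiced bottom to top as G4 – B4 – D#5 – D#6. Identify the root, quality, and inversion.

G augmented, root position

The distinct note names are G, B, D#. Stacked in thirds they read G–B–D#, which is an augmented triad on G.
The lowest note is G, the root of the chord, so this is root position (figured bass 5/3).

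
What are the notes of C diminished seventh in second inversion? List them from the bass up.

Gb, Bbb, C, Eb

C diminished seventh is C–Eb–Gb–Bbb. Second inversion puts the fifth (Gb) in the bass, with the remaining tones above: Gb, Bbb, C, Eb.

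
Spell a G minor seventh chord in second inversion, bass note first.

The chord tones are G–Bb–D–F. With the fifth (D) lowest for second inversion: D, F, G, Bb.

D, F, G, Bb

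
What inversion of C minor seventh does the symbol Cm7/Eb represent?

first inversion

Cm7/Eb means C minor seventh with Eb in the bass. Eb is the third of C minor seventh (C–Eb–G–Bb), so this is first inversion.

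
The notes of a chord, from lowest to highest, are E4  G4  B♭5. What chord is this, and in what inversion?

The distinct note names are E, G, Bb. Stacked in thirds they read E–G–Bb, which is a diminished triad on E.
With the root (E) in the bass, the chord is in root position (figured bass 5/3).

E diminished, root position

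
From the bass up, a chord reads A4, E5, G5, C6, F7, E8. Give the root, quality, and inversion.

F major ninth, first inversion

The pitch classes A, E, G, C, F arrange in thirds as F–A–C–E–G: an F major ninth chord.
With the third (A) in the bass, the chord is in first inversion.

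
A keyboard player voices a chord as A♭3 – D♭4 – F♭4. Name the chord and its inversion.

Db minor, second inversion

The distinct note names are Ab, Db, Fb. Stacked in thirds they read Db–Fb–Ab, which is a minor triad on Db.
The lowest note is Ab, the fifth of the chord, so this is second inversion (figured bass 6/4).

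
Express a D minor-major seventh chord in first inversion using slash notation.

Dm(maj7)/F

First inversion of D minor-major seventh has the third (F) in the bass. As a slash chord: Dm(maj7)/F.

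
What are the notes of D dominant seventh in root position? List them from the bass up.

The chord tones are D–F#–A–C. With the root (D) lowest for root position: D, F#, A, C.

D, F#, A, C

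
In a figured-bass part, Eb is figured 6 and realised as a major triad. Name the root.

Cb

The figures 6 mean the third of the chord is in the bass. If Eb is the third of a major triad, the root is Cb (chord tones Cb–Eb–Gb).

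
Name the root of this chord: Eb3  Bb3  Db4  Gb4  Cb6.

The distinct letter names are Eb, Bb, Db, Gb, Cb. Arranged as a stack of thirds they read Cb–Eb–Gb–Bb–Db, so Cb is the root (a Cb major ninth chord).

Cb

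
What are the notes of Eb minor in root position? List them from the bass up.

Eb, Gb, Bb

Eb minor is Eb–Gb–Bb. Root position puts the root (Eb) in the bass, with the remaining tones above: Eb, Gb, Bb.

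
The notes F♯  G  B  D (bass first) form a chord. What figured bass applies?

The notes F#, G, B, D stack in thirds as G–B–D–F# — a G major seventh chord. The bass F# is the seventh, so this is third inversion: figured 4/2.

4/2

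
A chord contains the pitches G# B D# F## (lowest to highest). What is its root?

G#

Reordering G#, B, D#, F## into stacked thirds gives G#–B–D#–F##; the bottom of that stack, G#, is the root.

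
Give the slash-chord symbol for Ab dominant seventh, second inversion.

Ab7/Eb

Second inversion of Ab dominant seventh has the fifth (Eb) in the bass. As a slash chord: Ab7/Eb.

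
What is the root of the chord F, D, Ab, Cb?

D

Reordering F, D, Ab, Cb into stacked thirds gives D–F–Ab–Cb; the bottom of that stack, D, is the root.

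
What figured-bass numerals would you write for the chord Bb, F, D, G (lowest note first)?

The notes Bb, F, D, G stack in thirds as G–Bb–D–F — a G minor seventh chord. The bass Bb is the third, so this is first inversion: figured 6/5.

6/5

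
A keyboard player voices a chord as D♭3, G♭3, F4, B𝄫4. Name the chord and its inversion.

The pitch classes Db, Gb, F, Bbb arrange in thirds as Gb–Bbb–Db–F: a Gb minor-major seventh chord.
The lowest note is Db, the fifth of the chord, so this is second inversion (figured bass 4/3).

Gb minor-major seventh, second inversion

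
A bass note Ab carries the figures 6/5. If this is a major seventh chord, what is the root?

Fb

The figures 6/5 mean the third of the chord is in the bass. If Ab is the third of a major seventh chord, the root is Fb (chord tones Fb–Ab–Cb–Eb).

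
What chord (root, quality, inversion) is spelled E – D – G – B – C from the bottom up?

The pitch classes E, D, G, B, C arrange in thirds as C–E–G–B–D: a C major ninth chord.
E is the third of C major ninth; third in the bass means first inversion.

C major ninth, first inversion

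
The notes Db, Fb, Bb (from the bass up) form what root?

Bb

The distinct letter names are Db, Fb, Bb. Arranged as a stack of thirds they read Bb–Db–Fb, so Bb is the root (a Bb diminished triad).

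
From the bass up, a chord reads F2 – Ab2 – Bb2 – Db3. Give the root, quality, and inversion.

The pitch classes F, Ab, Bb, Db arrange in thirds as Bb–Db–F–Ab: a Bb minor seventh chord.
The lowest note is F, the fifth of the chord, so this is second inversion (figured bass 4/3).

Bb minor seventh, second inversion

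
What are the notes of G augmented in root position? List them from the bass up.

The chord tones are G–B–D#. With the root (G) lowest for root position: G, B, D#.

G, B, D#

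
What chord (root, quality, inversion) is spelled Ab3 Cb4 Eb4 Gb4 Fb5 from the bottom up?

Fb major ninth, first inversion

Reducing to letter names: Ab, Cb, Eb, Gb, Fb. These stack in thirds as Fb–Ab–Cb–Eb–Gb — an Fb major ninth chord.
The lowest note is Ab, the third of the chord, so this is first inversion.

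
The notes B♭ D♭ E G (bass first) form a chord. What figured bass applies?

4/3

The notes Bb, Db, E, G stack in thirds as E–G–Bb–Db — an E diminished seventh chord. The bass Bb is the fifth, so this is second inversion: figured 4/3.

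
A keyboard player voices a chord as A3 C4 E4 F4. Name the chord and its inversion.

Reducing to letter names: A, C, E, F. These stack in thirds as F–A–C–E — an F major seventh chord.
The lowest note is A, the third of the chord, so this is first inversion (figured bass 6/5).

F major seventh, first inversion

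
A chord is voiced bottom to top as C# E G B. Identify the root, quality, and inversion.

The distinct note names are C#, E, G, B. Stacked in thirds they read C#–E–G–B, which is a half-diminished seventh chord on C#.
The lowest note is C#, the root of the chord, so this is root position (figured bass 7).

C# half-diminished seventh, root position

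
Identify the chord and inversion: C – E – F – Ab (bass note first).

F minor-major seventh, second inversion

Reducing to letter names: C, E, F, Ab. These stack in thirds as F–Ab–C–E — an F minor-major seventh chord.
C is the fifth of F minor-major seventh; fifth in the bass means second inversion (figured bass 4/3).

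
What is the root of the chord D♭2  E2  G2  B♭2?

E

Db, E, G, Bb are the tones of an E diminished seventh chord (E–G–Bb–Db), making E the root.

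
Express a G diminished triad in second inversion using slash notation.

Second inversion of G diminished has the fifth (Db) in the bass. As a slash chord: Gdim/Db.

Gdim/Db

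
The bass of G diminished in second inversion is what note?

The fifth of G diminished (G–Bb–Db) is Db; that is the bass in second inversion.

Db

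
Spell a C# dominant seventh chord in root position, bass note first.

Spelling C# dominant seventh: C#–E#–G#–B. In root position the root is bass, giving C#, E#, G#, B from the bottom.

C#, E#, G#, B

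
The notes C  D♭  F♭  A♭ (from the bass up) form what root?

The distinct letter names are C, Db, Fb, Ab. Arranged as a stack of thirds they read Db–Fb–Ab–C, so Db is the root (a Db minor-major seventh chord).

Db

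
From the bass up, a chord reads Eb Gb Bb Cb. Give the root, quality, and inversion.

Cb major seventh, first inversion

The pitch classes Eb, Gb, Bb, Cb arrange in thirds as Cb–Eb–Gb–Bb: a Cb major seventh chord.
Eb is the third of Cb major seventh; third in the bass means first inversion (figured bass 6/5).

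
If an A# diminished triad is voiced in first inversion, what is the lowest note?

The third of A# diminished (A#–C#–E) is C#; that is the bass in first inversion.

C#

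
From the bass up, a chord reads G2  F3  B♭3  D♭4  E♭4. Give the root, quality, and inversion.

Eb dominant ninth, first inversion

The distinct note names are G, F, Bb, Db, Eb. Stacked in thirds they read Eb–G–Bb–Db–F, which is a dominant ninth chord on Eb.
With the third (G) in the bass, the chord is in first inversion.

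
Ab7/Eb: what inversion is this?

second inversion

Ab7/Eb means Ab dominant seventh with Eb in the bass. Eb is the fifth of Ab dominant seventh (Ab–C–Eb–Gb), so this is second inversion.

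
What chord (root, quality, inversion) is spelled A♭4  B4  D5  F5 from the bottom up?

The pitch classes Ab, B, D, F arrange in thirds as B–D–F–Ab: a B diminished seventh chord.
Ab is the seventh of B diminished seventh; seventh in the bass means third inversion (figured bass 4/2).

B diminished seventh, third inversion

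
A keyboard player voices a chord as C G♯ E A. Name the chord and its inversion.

The distinct note names are C, G#, E, A. Stacked in thirds they read A–C–E–G#, which is a minor-major seventh chord on A.
C is the third of A minor-major seventh; third in the bass means first inversion (figured bass 6/5).

A minor-major seventh, first inversion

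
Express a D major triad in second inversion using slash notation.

Dmaj/A

Second inversion of D major has the fifth (A) in the bass. As a slash chord: Dmaj/A.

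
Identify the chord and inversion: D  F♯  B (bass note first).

B minor, first inversion

The pitch classes D, F#, B arrange in thirds as B–D–F#: a B minor triad.
The lowest note is D, the third of the chord, so this is first inversion (figured bass 6).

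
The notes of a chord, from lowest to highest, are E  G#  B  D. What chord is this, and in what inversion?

E dominant seventh, root position

Reducing to letter names: E, G#, B, D. These stack in thirds as E–G#–B–D — an E dominant seventh chord.
E is the root of E dominant seventh; root in the bass means root position (figured bass 7).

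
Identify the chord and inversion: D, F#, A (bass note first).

D major, root position

The distinct note names are D, F#, A. Stacked in thirds they read D–F#–A, which is a major triad on D.
The lowest note is D, the root of the chord, so this is root position (figured bass 5/3).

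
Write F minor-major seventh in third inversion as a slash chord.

Third inversion of F minor-major seventh has the seventh (E) in the bass. As a slash chord: Fm(maj7)/E.

Fm(maj7)/E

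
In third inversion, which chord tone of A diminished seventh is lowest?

Gb

The seventh of A diminished seventh (A–C–Eb–Gb) is Gb; that is the bass in third inversion.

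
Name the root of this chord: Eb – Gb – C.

Reordering Eb, Gb, C into stacked thirds gives C–Eb–Gb; the bottom of that stack, C, is the root.

C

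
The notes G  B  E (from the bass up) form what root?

G, B, E are the tones of an E minor triad (E–G–B), making E the root.

E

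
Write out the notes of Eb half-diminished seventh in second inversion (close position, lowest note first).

Bbb, Db, Eb, Gb

Spelling Eb half-diminished seventh: Eb–Gb–Bbb–Db. In second inversion the fifth is bass, giving Bbb, Db, Eb, Gb from the bottom.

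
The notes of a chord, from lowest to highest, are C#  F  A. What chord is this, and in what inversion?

F augmented, second inversion

The distinct note names are C#, F, A. Stacked in thirds they read F–A–C#, which is an augmented triad on F.
With the fifth (C#) in the bass, the chord is in second inversion (figured bass 6/4).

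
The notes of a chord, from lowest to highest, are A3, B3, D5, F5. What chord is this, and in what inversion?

B half-diminished seventh, third inversion

The pitch classes A, B, D, F arrange in thirds as B–D–F–A: a B half-diminished seventh chord.
With the seventh (A) in the bass, the chord is in third inversion (figured bass 4/2).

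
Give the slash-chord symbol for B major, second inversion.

Bmaj/F#

Second inversion of B major has the fifth (F#) in the bass. As a slash chord: Bmaj/F#.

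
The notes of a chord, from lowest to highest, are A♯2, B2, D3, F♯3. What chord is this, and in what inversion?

B minor-major seventh, third inversion

Reducing to letter names: A#, B, D, F#. These stack in thirds as B–D–F#–A# — a B minor-major seventh chord.
The lowest note is A#, the seventh of the chord, so this is third inversion (figured bass 4/2).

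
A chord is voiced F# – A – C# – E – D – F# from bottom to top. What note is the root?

D

The distinct letter names are F#, A, C#, E, D. Arranged as a stack of thirds they read D–F#–A–C#–E, so D is the root (a D major ninth chord).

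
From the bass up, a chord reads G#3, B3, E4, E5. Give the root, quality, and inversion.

E major, first inversion

The distinct note names are G#, B, E. Stacked in thirds they read E–G#–B, which is a major triad on E.
With the third (G#) in the bass, the chord is in first inversion (figured bass 6).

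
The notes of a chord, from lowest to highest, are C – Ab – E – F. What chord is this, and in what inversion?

F minor-major seventh, second inversion

Reducing to letter names: C, Ab, E, F. These stack in thirds as F–Ab–C–E — an F minor-major seventh chord.
The lowest note is C, the fifth of the chord, so this is second inversion (figured bass 4/3).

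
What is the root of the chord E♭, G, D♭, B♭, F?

The distinct letter names are Eb, G, Db, Bb, F. Arranged as a stack of thirds they read Eb–G–Bb–Db–F, so Eb is the root (an Eb dominant ninth chord).

Eb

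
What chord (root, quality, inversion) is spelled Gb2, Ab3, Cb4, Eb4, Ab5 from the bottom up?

Reducing to letter names: Gb, Ab, Cb, Eb. These stack in thirds as Ab–Cb–Eb–Gb — an Ab minor seventh chord.
The lowest note is Gb, the seventh of the chord, so this is third inversion (figured bass 4/2).

Ab minor seventh, third inversion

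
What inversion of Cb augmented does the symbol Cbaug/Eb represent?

first inversion

Cbaug/Eb means Cb augmented with Eb in the bass. Eb is the third of Cb augmented (Cb–Eb–G), so this is first inversion.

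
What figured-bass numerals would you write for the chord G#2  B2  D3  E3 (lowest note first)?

The notes G#, B, D, E stack in thirds as E–G#–B–D — an E dominant seventh chord. The bass G# is the third, so this is first inversion: figured 6/5.

6/5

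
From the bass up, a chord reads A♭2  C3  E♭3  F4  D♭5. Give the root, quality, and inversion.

Db major ninth, second inversion

The distinct note names are Ab, C, Eb, F, Db. Stacked in thirds they read Db–F–Ab–C–Eb, which is a major ninth chord on Db.
Ab is the fifth of Db major ninth; fifth in the bass means second inversion.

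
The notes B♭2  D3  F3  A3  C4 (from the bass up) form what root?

Bb

Reordering Bb, D, F, A, C into stacked thirds gives Bb–D–F–A–C; the bottom of that stack, Bb, is the root.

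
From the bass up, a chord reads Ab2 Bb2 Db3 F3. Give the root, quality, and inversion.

The distinct note names are Ab, Bb, Db, F. Stacked in thirds they read Bb–Db–F–Ab, which is a minor seventh chord on Bb.
The lowest note is Ab, the seventh of the chord, so this is third inversion (figured bass 4/2).

Bb minor seventh, third inversion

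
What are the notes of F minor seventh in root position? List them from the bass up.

F minor seventh is F–Ab–C–Eb. Root position puts the root (F) in the bass, with the remaining tones above: F, Ab, C, Eb.

F, Ab, C, Eb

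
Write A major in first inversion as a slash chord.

AM/C#

First inversion of A major has the third (C#) in the bass. As a slash chord: AM/C#.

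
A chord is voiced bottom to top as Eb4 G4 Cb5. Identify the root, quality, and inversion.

Cb augmented, first inversion

The pitch classes Eb, G, Cb arrange in thirds as Cb–Eb–G: a Cb augmented triad.
Eb is the third of Cb augmented; third in the bass means first inversion (figured bass 6).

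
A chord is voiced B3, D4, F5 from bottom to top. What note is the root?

B, D, F are the tones of a B diminished triad (B–D–F), making B the root.

B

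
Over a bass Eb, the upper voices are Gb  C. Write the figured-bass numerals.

6

The notes Eb, Gb, C stack in thirds as C–Eb–Gb — a C diminished triad. The bass Eb is the third, so this is first inversion: figured 6.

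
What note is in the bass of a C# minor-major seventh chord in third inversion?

In third inversion the seventh is lowest. For C# minor-major seventh (C#–E–G#–B#) that is B#.

B#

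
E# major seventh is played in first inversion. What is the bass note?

G##

The third of E# major seventh (E#–G##–B#–D##) is G##; that is the bass in first inversion.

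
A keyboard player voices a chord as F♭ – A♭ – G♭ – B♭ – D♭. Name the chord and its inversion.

Gb dominant ninth, third inversion

The pitch classes Fb, Ab, Gb, Bb, Db arrange in thirds as Gb–Bb–Db–Fb–Ab: a Gb dominant ninth chord.
Fb is the seventh of Gb dominant ninth; seventh in the bass means third inversion.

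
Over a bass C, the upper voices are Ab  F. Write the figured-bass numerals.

The notes C, Ab, F stack in thirds as F–Ab–C — an F minor triad. The bass C is the fifth, so this is second inversion: figured 6/4.

6/4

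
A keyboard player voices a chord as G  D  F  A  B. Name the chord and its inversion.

G dominant ninth, root position

The pitch classes G, D, F, A, B arrange in thirds as G–B–D–F–A: a G dominant ninth chord.
The lowest note is G, the root of the chord, so this is root position.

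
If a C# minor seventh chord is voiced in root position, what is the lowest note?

C#

In root position the root is lowest. For C# minor seventh (C#–E–G#–B) that is C#.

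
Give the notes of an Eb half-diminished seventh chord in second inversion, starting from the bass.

Spelling Eb half-diminished seventh: Eb–Gb–Bbb–Db. In second inversion the fifth is bass, giving Bbb, Db, Eb, Gb from the bottom.

Bbb, Db, Eb, Gb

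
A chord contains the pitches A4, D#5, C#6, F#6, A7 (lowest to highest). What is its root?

A, D#, C#, F# are the tones of a D# half-diminished seventh chord (D#–F#–A–C#), making D# the root.

D#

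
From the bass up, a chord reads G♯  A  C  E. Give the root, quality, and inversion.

A minor-major seventh, third inversion

The distinct note names are G#, A, C, E. Stacked in thirds they read A–C–E–G#, which is a minor-major seventh chord on A.
G# is the seventh of A minor-major seventh; seventh in the bass means third inversion (figured bass 4/2).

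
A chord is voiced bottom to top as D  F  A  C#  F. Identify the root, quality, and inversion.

The distinct note names are D, F, A, C#. Stacked in thirds they read D–F–A–C#, which is a minor-major seventh chord on D.
The lowest note is D, the root of the chord, so this is root position (figured bass 7).

D minor-major seventh, root position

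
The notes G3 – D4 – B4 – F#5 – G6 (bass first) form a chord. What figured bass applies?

7

The notes G, D, B, F# stack in thirds as G–B–D–F# — a G major seventh chord. The bass G is the root, so this is root position: figured 7.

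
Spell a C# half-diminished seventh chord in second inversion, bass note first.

G, B, C#, E

C# half-diminished seventh is C#–E–G–B. Second inversion puts the fifth (G) in the bass, with the remaining tones above: G, B, C#, E.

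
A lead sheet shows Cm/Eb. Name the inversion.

Cm/Eb means C minor with Eb in the bass. Eb is the third of C minor (C–Eb–G), so this is first inversion.

first inversion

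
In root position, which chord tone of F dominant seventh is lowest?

The root of F dominant seventh (F–A–C–Eb) is F; that is the bass in root position.

F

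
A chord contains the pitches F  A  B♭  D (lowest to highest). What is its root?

The distinct letter names are F, A, Bb, D. Arranged as a stack of thirds they read Bb–D–F–A, so Bb is the root (a Bb major seventh chord).

Bb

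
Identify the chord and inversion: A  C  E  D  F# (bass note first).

D dominant ninth, second inversion

The pitch classes A, C, E, D, F# arrange in thirds as D–F#–A–C–E: a D dominant ninth chord.
A is the fifth of D dominant ninth; fifth in the bass means second inversion.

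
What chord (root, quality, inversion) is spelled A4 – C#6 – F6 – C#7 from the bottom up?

The pitch classes A, C#, F arrange in thirds as F–A–C#: an F augmented triad.
The lowest note is A, the third of the chord, so this is first inversion (figured bass 6).

F augmented, first inversion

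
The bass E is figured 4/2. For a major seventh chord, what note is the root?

The figures 4/2 mean the seventh of the chord is in the bass. If E is the seventh of a major seventh chord, the root is F (chord tones F–A–C–E).

F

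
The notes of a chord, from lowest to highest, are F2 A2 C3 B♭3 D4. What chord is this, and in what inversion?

Bb major ninth, second inversion

Reducing to letter names: F, A, C, Bb, D. These stack in thirds as Bb–D–F–A–C — a Bb major ninth chord.
F is the fifth of Bb major ninth; fifth in the bass means second inversion.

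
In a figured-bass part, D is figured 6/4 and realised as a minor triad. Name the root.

The figures 6/4 mean the fifth of the chord is in the bass. If D is the fifth of a minor triad, the root is G (chord tones G–Bb–D).

G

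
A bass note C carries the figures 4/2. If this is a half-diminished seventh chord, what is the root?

D

The figures 4/2 mean the seventh of the chord is in the bass. If C is the seventh of a half-diminished seventh chord, the root is D (chord tones D–F–Ab–C).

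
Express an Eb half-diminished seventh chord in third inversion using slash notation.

Ebø7/Db

Third inversion of Eb half-diminished seventh has the seventh (Db) in the bass. As a slash chord: Ebø7/Db.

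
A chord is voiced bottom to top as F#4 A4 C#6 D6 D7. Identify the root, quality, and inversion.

The distinct note names are F#, A, C#, D. Stacked in thirds they read D–F#–A–C#, which is a major seventh chord on D.
With the third (F#) in the bass, the chord is in first inversion (figured bass 6/5).

D major seventh, first inversion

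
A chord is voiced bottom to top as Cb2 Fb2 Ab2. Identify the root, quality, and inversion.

The distinct note names are Cb, Fb, Ab. Stacked in thirds they read Fb–Ab–Cb, which is a major triad on Fb.
With the fifth (Cb) in the bass, the chord is in second inversion (figured bass 6/4).

Fb major, second inversion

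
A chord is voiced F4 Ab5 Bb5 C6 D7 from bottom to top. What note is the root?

Bb

Reordering F, Ab, Bb, C, D into stacked thirds gives Bb–D–F–Ab–C; the bottom of that stack, Bb, is the root.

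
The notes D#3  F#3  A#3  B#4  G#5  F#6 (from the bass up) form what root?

G#

D#, F#, A#, B#, G# are the tones of a G# dominant ninth chord (G#–B#–D#–F#–A#), making G# the root.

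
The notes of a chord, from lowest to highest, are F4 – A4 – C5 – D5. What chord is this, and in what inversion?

D minor seventh, first inversion

The distinct note names are F, A, C, D. Stacked in thirds they read D–F–A–C, which is a minor seventh chord on D.
F is the third of D minor seventh; third in the bass means first inversion (figured bass 6/5).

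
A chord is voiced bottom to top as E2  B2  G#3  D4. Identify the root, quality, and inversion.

E dominant seventh, root position

The pitch classes E, B, G#, D arrange in thirds as E–G#–B–D: an E dominant seventh chord.
With the root (E) in the bass, the chord is in root position (figured bass 7).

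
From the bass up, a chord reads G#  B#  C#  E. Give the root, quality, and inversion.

The distinct note names are G#, B#, C#, E. Stacked in thirds they read C#–E–G#–B#, which is a minor-major seventh chord on C#.
With the fifth (G#) in the bass, the chord is in second inversion (figured bass 4/3).

C# minor-major seventh, second inversion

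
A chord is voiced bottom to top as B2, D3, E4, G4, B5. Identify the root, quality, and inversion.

Reducing to letter names: B, D, E, G. These stack in thirds as E–G–B–D — an E minor seventh chord.
The lowest note is B, the fifth of the chord, so this is second inversion (figured bass 4/3).

E minor seventh, second inversion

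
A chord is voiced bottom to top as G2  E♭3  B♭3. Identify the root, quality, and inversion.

Reducing to letter names: G, Eb, Bb. These stack in thirds as Eb–G–Bb — an Eb major triad.
G is the third of Eb major; third in the bass means first inversion (figured bass 6).

Eb major, first inversion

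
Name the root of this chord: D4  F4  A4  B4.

The distinct letter names are D, F, A, B. Arranged as a stack of thirds they read B–D–F–A, so B is the root (a B half-diminished seventh chord).

B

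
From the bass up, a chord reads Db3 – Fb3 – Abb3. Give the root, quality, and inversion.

Db diminished, root position

The distinct note names are Db, Fb, Abb. Stacked in thirds they read Db–Fb–Abb, which is a diminished triad on Db.
The lowest note is Db, the root of the chord, so this is root position (figured bass 5/3).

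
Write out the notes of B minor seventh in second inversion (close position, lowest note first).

Spelling B minor seventh: B–D–F#–A. In second inversion the fifth is bass, giving F#, A, B, D from the bottom.

F#, A, B, D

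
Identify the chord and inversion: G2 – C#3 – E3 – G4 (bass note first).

C# diminished, second inversion

Reducing to letter names: G, C#, E. These stack in thirds as C#–E–G — a C# diminished triad.
G is the fifth of C# diminished; fifth in the bass means second inversion (figured bass 6/4).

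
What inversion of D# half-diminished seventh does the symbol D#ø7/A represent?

second inversion

D#ø7/A means D# half-diminished seventh with A in the bass. A is the fifth of D# half-diminished seventh (D#–F#–A–C#), so this is second inversion.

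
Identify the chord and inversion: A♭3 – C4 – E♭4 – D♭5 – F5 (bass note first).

Db major ninth, second inversion

The distinct note names are Ab, C, Eb, Db, F. Stacked in thirds they read Db–F–Ab–C–Eb, which is a major ninth chord on Db.
With the fifth (Ab) in the bass, the chord is in second inversion.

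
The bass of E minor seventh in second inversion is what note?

The fifth of E minor seventh (E–G–B–D) is B; that is the bass in second inversion.

B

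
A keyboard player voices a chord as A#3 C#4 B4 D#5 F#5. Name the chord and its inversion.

Reducing to letter names: A#, C#, B, D#, F#. These stack in thirds as B–D#–F#–A#–C# — a B major ninth chord.
With the seventh (A#) in the bass, the chord is in third inversion.

B major ninth, third inversion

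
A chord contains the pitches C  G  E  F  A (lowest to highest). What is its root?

Reordering C, G, E, F, A into stacked thirds gives F–A–C–E–G; the bottom of that stack, F, is the root.

F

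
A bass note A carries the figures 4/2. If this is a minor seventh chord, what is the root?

B

The figures 4/2 mean the seventh of the chord is in the bass. If A is the seventh of a minor seventh chord, the root is B (chord tones B–D–F#–A).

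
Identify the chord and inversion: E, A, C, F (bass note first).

The distinct note names are E, A, C, F. Stacked in thirds they read F–A–C–E, which is a major seventh chord on F.
E is the seventh of F major seventh; seventh in the bass means third inversion (figured bass 4/2).

F major seventh, third inversion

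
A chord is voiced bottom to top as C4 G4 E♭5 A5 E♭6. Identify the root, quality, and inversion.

A half-diminished seventh, first inversion

The pitch classes C, G, Eb, A arrange in thirds as A–C–Eb–G: an A half-diminished seventh chord.
C is the third of A half-diminished seventh; third in the bass means first inversion (figured bass 6/5).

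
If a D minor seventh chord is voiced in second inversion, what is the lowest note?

A

D minor seventh is D–F–A–C. Second inversion places the fifth in the bass: A.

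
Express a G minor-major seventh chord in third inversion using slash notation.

Third inversion of G minor-major seventh has the seventh (F#) in the bass. As a slash chord: Gm(maj7)/F#.

Gm(maj7)/F#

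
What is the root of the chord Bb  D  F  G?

The distinct letter names are Bb, D, F, G. Arranged as a stack of thirds they read G–Bb–D–F, so G is the root (a G minor seventh chord).

G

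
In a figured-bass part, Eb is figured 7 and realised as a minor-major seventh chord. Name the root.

Eb

The figures 7 mean the root of the chord is in the bass. If Eb is the root of a minor-major seventh chord, the root is Eb (chord tones Eb–Gb–Bb–D).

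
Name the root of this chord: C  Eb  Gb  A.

A

C, Eb, Gb, A are the tones of an A diminished seventh chord (A–C–Eb–Gb), making A the root.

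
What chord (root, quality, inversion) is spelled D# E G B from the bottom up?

The distinct note names are D#, E, G, B. Stacked in thirds they read E–G–B–D#, which is a minor-major seventh chord on E.
The lowest note is D#, the seventh of the chord, so this is third inversion (figured bass 4/2).

E minor-major seventh, third inversion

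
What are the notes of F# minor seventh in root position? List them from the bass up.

F#, A, C#, E

F# minor seventh is F#–A–C#–E. Root position puts the root (F#) in the bass, with the remaining tones above: F#, A, C#, E.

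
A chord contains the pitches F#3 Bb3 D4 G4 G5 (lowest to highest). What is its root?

G

Reordering F#, Bb, D, G into stacked thirds gives G–Bb–D–F#; the bottom of that stack, G, is the root.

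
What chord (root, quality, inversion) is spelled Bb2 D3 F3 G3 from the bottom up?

G minor seventh, first inversion

Reducing to letter names: Bb, D, F, G. These stack in thirds as G–Bb–D–F — a G minor seventh chord.
The lowest note is Bb, the third of the chord, so this is first inversion (figured bass 6/5).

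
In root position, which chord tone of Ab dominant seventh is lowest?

Ab

The root of Ab dominant seventh (Ab–C–Eb–Gb) is Ab; that is the bass in root position.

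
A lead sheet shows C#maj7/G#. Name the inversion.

second inversion

C#maj7/G# means C# major seventh with G# in the bass. G# is the fifth of C# major seventh (C#–E#–G#–B#), so this is second inversion.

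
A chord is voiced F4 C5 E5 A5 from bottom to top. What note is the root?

Reordering F, C, E, A into stacked thirds gives F–A–C–E; the bottom of that stack, F, is the root.

F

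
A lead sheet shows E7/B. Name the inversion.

E7/B means E dominant seventh with B in the bass. B is the fifth of E dominant seventh (E–G#–B–D), so this is second inversion.

second inversion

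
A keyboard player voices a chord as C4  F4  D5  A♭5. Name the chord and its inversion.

D half-diminished seventh, third inversion

Reducing to letter names: C, F, D, Ab. These stack in thirds as D–F–Ab–C — a D half-diminished seventh chord.
C is the seventh of D half-diminished seventh; seventh in the bass means third inversion (figured bass 4/2).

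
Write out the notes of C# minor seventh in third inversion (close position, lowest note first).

Spelling C# minor seventh: C#–E–G#–B. In third inversion the seventh is bass, giving B, C#, E, G# from the bottom.

B, C#, E, G#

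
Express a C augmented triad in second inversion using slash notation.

Second inversion of C augmented has the fifth (G#) in the bass. As a slash chord: Caug/G#.

Caug/G#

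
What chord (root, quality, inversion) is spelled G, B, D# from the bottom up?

G augmented, root position

Reducing to letter names: G, B, D#. These stack in thirds as G–B–D# — a G augmented triad.
With the root (G) in the bass, the chord is in root position (figured bass 5/3).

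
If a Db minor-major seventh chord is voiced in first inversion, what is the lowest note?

Fb

The third of Db minor-major seventh (Db–Fb–Ab–C) is Fb; that is the bass in first inversion.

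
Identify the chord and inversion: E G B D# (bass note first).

The distinct note names are E, G, B, D#. Stacked in thirds they read E–G–B–D#, which is a minor-major seventh chord on E.
E is the root of E minor-major seventh; root in the bass means root position (figured bass 7).

E minor-major seventh, root position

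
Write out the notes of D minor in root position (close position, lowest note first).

D, F, A

The chord tones are D–F–A. With the root (D) lowest for root position: D, F, A.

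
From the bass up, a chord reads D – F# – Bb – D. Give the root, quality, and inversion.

Bb augmented, first inversion

The distinct note names are D, F#, Bb. Stacked in thirds they read Bb–D–F#, which is an augmented triad on Bb.
With the third (D) in the bass, the chord is in first inversion (figured bass 6).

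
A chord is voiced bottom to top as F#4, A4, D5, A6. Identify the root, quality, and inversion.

The pitch classes F#, A, D arrange in thirds as D–F#–A: a D major triad.
With the third (F#) in the bass, the chord is in first inversion (figured bass 6).

D major, first inversion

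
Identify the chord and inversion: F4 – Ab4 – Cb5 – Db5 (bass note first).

The distinct note names are F, Ab, Cb, Db. Stacked in thirds they read Db–F–Ab–Cb, which is a dominant seventh chord on Db.
The lowest note is F, the third of the chord, so this is first inversion (figured bass 6/5).

Db dominant seventh, first inversion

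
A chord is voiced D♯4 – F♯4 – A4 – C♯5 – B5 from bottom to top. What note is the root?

D#, F#, A, C#, B are the tones of a B dominant ninth chord (B–D#–F#–A–C#), making B the root.

B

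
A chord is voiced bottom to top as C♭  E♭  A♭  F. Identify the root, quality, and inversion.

F half-diminished seventh, second inversion

The distinct note names are Cb, Eb, Ab, F. Stacked in thirds they read F–Ab–Cb–Eb, which is a half-diminished seventh chord on F.
With the fifth (Cb) in the bass, the chord is in second inversion (figured bass 4/3).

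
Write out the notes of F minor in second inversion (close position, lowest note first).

Spelling F minor: F–Ab–C. In second inversion the fifth is bass, giving C, F, Ab from the bottom.

C, F, Ab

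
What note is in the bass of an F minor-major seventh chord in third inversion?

F minor-major seventh is F–Ab–C–E. Third inversion places the seventh in the bass: E.

E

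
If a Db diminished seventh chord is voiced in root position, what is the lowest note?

In root position the root is lowest. For Db diminished seventh (Db–Fb–Abb–Cbb) that is Db.

Db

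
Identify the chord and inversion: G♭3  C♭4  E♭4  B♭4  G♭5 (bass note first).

The distinct note names are Gb, Cb, Eb, Bb. Stacked in thirds they read Cb–Eb–Gb–Bb, which is a major seventh chord on Cb.
With the fifth (Gb) in the bass, the chord is in second inversion (figured bass 4/3).

Cb major seventh, second inversion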